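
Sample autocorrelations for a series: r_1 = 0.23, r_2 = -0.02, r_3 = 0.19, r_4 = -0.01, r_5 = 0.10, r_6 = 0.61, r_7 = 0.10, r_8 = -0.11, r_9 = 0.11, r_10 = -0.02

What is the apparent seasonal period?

6

The largest autocorrelation is r_6 = 0.61; the remaining lags stay at or below 0.23.
The dominant spike at lag 6 indicates a seasonal period of 6.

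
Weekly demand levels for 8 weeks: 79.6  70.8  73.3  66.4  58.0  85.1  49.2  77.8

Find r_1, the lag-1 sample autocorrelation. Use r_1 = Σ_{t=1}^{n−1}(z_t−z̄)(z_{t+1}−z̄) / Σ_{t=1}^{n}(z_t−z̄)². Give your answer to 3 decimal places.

-0.627

Mean z̄ = (79.6 + 70.8 + 73.3 + 66.4 + 58.0 + 85.1 + 49.2 + 77.8)/8 = 70.0250
Σ(z_t−z̄)(z_{t+1}−z̄) = (7.4206) + (2.5381) + (-11.8719) + (43.5906) + (-181.2769) + (-313.9369) + (-161.9144) = -615.4506
Denominator Σ(z_t−z̄)² = 982.1350
r_1 = -615.4506 / 982.1350 = -0.627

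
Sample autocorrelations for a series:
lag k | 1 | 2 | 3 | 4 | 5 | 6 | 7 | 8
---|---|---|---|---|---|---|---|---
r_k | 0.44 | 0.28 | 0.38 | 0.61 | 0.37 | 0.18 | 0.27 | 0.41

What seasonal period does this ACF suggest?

The largest autocorrelation is r_4 = 0.61; the remaining lags stay at or below 0.44. The elevated value at lag 1 (0.44), dropping to 0.28 at lag 2, reflects decaying short-term dependence rather than seasonality.
The dominant spike at lag 4 indicates a seasonal period of 4.

4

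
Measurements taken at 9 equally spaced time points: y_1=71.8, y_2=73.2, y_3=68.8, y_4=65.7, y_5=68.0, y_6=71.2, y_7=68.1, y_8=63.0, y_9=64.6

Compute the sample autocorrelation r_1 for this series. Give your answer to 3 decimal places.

0.409

Mean ȳ = (71.8 + 73.2 + 68.8 + 65.7 + 68.0 + 71.2 + 68.1 + 63.0 + 64.6)/9 = 68.2667
Numerator Σ_{t=1}^{8}(y_t−ȳ)(y_{t+1}−ȳ) = 38.2956
Denominator Σ(y_t−ȳ)² = 93.5800
r_1 = 38.2956 / 93.5800 = 0.409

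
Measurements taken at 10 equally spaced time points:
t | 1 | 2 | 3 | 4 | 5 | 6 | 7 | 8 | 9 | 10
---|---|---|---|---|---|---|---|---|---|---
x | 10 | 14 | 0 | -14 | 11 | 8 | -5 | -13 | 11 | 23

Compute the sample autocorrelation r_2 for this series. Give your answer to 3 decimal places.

-0.609

Mean x̄ = (10 + 14 + 0 − 14 + 11 + 8 − 5 − 13 + 11 + 23)/10 = 4.5000
Numerator Σ_{t=1}^{8}(x_t−x̄)(x_{t+2}−x̄) = -803.0000
Denominator Σ(x_t−x̄)² = 1318.5000
r_2 = -803.0000 / 1318.5000 = -0.609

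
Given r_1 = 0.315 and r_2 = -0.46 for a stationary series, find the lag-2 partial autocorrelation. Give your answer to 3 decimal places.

φ_{22} = (r_2 − r_1²) / (1 − r_1²)
r_1² = (0.315)² = 0.099225
Numerator = -0.46 − 0.0992 = -0.5592; denominator = 1 − 0.0992 = 0.9008
φ_{22} = -0.5592 / 0.9008 = -0.621

-0.621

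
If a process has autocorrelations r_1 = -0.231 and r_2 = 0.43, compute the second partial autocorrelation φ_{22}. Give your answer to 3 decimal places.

0.398

φ_{22} = (r_2 − r_1²) / (1 − r_1²)
r_1² = (-0.231)² = 0.053361
Numerator = 0.43 − 0.0534 = 0.3766; denominator = 1 − 0.0534 = 0.9466
φ_{22} = 0.3766 / 0.9466 = 0.398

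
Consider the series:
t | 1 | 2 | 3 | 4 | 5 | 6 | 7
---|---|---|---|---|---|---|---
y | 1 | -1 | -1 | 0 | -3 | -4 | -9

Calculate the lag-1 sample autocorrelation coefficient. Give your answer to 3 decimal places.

0.299

Mean ȳ = (1 − 1 − 1 + 0 − 3 − 4 − 9)/7 = -2.4286
Deviations from mean: 3.4286, 1.4286, 1.4286, 2.4286, -0.5714, -1.5714, -6.5714
Σ(y_t−ȳ)(y_{t+1}−ȳ) = (4.8980) + (2.0408) + (3.4694) + (-1.3878) + (0.8980) + (10.3265) = 20.2449
Denominator Σ(y_t−ȳ)² = 67.7143
r_1 = 20.2449 / 67.7143 = 0.299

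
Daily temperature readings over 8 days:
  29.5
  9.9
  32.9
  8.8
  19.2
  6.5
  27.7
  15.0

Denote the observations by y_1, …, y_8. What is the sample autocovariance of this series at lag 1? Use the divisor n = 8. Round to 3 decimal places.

-64.353

Mean ȳ = (29.5 + 9.9 + 32.9 + 8.8 + 19.2 + 6.5 + 27.7 + 15.0)/8 = 18.6875
Deviations: 10.8125, -8.7875, 14.2125, -9.8875, 0.5125, -12.1875, 9.0125, -3.6875
Σ_{t=1}^{7}(y_t−ȳ)(y_{t+1}−ȳ) = -514.8202
γ_1 = -514.8202 / 8 = -64.353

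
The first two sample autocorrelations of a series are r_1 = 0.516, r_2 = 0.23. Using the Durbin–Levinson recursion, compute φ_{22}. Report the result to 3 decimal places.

-0.049

φ_{22} = (r_2 − r_1²) / (1 − r_1²)
r_1² = (0.516)² = 0.266256
Numerator = 0.23 − 0.2663 = -0.0363; denominator = 1 − 0.2663 = 0.7337
φ_{22} = -0.0363 / 0.7337 = -0.049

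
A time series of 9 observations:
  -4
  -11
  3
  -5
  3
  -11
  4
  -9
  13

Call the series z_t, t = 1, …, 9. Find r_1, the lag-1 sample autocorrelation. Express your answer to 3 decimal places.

-0.564

Mean z̄ = (-4 − 11 + 3 − 5 + 3 − 11 + 4 − 9 + 13)/9 = -1.8889
Numerator Σ_{t=1}^{8}(z_t−z̄)(z_{t+1}−z̄) = -301.6790
Denominator Σ(z_t−z̄)² = 534.8889
r_1 = -301.6790 / 534.8889 = -0.564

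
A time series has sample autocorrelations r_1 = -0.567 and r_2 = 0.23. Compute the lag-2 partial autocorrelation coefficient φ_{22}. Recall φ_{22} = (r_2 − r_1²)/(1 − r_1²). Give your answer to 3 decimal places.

-0.135

φ_{22} = (r_2 − r_1²) / (1 − r_1²)
r_1² = (-0.567)² = 0.321489
Numerator = 0.23 − 0.3215 = -0.0915; denominator = 1 − 0.3215 = 0.6785
φ_{22} = -0.0915 / 0.6785 = -0.135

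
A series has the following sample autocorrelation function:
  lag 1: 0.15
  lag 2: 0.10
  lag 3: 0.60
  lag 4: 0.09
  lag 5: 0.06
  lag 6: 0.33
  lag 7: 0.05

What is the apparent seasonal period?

The largest autocorrelation is r_3 = 0.60, with a weaker echo at lag 6 (0.33); the remaining lags stay at or below 0.15.
The dominant spike at lag 3 indicates a seasonal period of 3.

3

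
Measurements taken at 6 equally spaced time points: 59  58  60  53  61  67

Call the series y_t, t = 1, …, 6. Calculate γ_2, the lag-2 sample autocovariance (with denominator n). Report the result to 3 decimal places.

-6.259

Mean ȳ = (59 + 58 + 60 + 53 + 61 + 67)/6 = 59.6667
Σ_{t=1}^{4}(y_t−ȳ)(y_{t+2}−ȳ) = -37.5556
γ_2 = -37.5556 / 6 = -6.259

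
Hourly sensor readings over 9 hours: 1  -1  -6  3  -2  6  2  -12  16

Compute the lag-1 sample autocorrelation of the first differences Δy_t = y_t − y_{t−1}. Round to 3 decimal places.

First differences Δy: -2, -5, 9, -5, 8, -4, -14, 28
Mean of differences = 1.8750
Numerator Σ(Δy_t−Δȳ)(Δy_{t+1}−Δȳ) = -470.8906
Denominator Σ(Δy_t−Δȳ)² = 1166.8750
r_1(Δy) = -470.8906 / 1166.8750 = -0.404

-0.404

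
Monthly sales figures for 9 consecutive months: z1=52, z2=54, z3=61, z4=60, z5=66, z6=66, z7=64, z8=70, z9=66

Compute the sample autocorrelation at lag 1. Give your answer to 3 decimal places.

Mean z̄ = (52 + 54 + 61 + 60 + 66 + 66 + 64 + 70 + 66)/9 = 62.1111
Numerator Σ_{t=1}^{8}(z_t−z̄)(z_{t+1}−z̄) = 153.2099
Denominator Σ(z_t−z̄)² = 284.8889
r_1 = 153.2099 / 284.8889 = 0.538

0.538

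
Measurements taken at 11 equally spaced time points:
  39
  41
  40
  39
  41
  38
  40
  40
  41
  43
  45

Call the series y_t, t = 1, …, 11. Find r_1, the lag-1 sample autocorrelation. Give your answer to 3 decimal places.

0.303

Mean ȳ = (39 + 41 + 40 + 39 + 41 + 38 + 40 + 40 + 41 + 43 + 45)/11 = 40.6364
Numerator Σ_{t=1}^{10}(y_t−ȳ)(y_{t+1}−ȳ) = 11.6860
Denominator Σ(y_t−ȳ)² = 38.5455
r_1 = 11.6860 / 38.5455 = 0.303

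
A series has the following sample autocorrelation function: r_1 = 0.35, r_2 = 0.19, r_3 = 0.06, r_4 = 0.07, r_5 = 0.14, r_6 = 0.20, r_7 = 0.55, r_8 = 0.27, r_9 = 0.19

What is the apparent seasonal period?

The largest autocorrelation is r_7 = 0.55; the remaining lags stay at or below 0.35. The elevated value at lag 1 (0.35), dropping to 0.19 at lag 2, reflects decaying short-term dependence rather than seasonality.
The dominant spike at lag 7 indicates a seasonal period of 7.

7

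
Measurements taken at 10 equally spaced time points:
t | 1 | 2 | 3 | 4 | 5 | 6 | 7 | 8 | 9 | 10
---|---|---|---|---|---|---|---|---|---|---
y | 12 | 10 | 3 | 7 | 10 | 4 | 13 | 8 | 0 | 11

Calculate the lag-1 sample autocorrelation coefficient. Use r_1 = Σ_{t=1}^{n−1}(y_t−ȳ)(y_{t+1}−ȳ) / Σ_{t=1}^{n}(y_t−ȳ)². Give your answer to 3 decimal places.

Mean ȳ = (12 + 10 + 3 + 7 + 10 + 4 + 13 + 8 + 0 + 11)/10 = 7.8000
Numerator Σ_{t=1}^{9}(y_t−ȳ)(y_{t+1}−ȳ) = -52.8400
Denominator Σ(y_t−ȳ)² = 163.6000
r_1 = -52.8400 / 163.6000 = -0.323

-0.323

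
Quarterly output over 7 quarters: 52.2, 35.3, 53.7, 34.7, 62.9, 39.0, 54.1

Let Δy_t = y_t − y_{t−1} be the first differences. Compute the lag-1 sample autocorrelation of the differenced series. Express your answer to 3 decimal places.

-0.866

First differences Δy: -16.9, 18.4, -19.0, 28.2, -23.9, 15.1
Mean of differences = 0.3167
Numerator Σ(Δy_t−Δȳ)(Δy_{t+1}−Δȳ) = -2232.5019
Denominator Σ(Δy_t−Δȳ)² = 2579.0283
r_1(Δy) = -2232.5019 / 2579.0283 = -0.866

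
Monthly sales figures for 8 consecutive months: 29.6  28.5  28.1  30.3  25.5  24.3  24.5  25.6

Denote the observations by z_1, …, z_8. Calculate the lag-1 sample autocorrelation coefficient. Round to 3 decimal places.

0.478

Mean z̄ = (29.6 + 28.5 + 28.1 + 30.3 + 25.5 + 24.3 + 24.5 + 25.6)/8 = 27.0500
Deviations from mean: 2.5500, 1.4500, 1.0500, 3.2500, -1.5500, -2.7500, -2.5500, -1.4500
Σ(z_t−z̄)(z_{t+1}−z̄) = (3.6975) + (1.5225) + (3.4125) + (-5.0375) + (4.2625) + (7.0125) + (3.6975) = 18.5675
Denominator Σ(z_t−z̄)² = 38.8400
r_1 = 18.5675 / 38.8400 = 0.478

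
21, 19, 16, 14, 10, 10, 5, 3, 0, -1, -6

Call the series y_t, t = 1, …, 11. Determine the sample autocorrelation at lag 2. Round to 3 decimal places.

Mean ȳ = (21 + 19 + 16 + 14 + 10 + 10 + 5 + 3 + 0 − 1 − 6)/11 = 8.2727
Numerator Σ_{t=1}^{9}(y_t−ȳ)(y_{t+2}−ȳ) = 362.3058
Denominator Σ(y_t−ȳ)² = 772.1818
r_2 = 362.3058 / 772.1818 = 0.469

0.469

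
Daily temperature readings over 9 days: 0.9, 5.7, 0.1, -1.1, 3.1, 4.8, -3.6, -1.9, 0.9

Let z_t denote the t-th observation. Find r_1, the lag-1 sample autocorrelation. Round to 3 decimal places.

-0.041

Mean z̄ = (0.9 + 5.7 + 0.1 − 1.1 + 3.1 + 4.8 − 3.6 − 1.9 + 0.9)/9 = 0.9889
Numerator Σ_{t=1}^{8}(z_t−z̄)(z_{t+1}−z̄) = -3.0890
Denominator Σ(z_t−z̄)² = 75.7489
r_1 = -3.0890 / 75.7489 = -0.041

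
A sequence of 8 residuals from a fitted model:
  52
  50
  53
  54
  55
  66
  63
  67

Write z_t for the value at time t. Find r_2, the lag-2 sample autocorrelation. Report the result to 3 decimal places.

Mean z̄ = (52 + 50 + 53 + 54 + 55 + 66 + 63 + 67)/8 = 57.5000
Σ(z_t−z̄)(z_{t+2}−z̄) = (24.7500) + (26.2500) + (11.2500) + (-29.7500) + (-13.7500) + (80.7500) = 99.5000
Denominator Σ(z_t−z̄)² = 318.0000
r_2 = 99.5000 / 318.0000 = 0.313

0.313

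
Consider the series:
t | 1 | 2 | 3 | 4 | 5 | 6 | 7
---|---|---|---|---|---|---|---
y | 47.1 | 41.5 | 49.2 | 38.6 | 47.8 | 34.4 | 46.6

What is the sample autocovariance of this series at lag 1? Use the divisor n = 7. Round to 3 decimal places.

-19.193

Mean ȳ = (47.1 + 41.5 + 49.2 + 38.6 + 47.8 + 34.4 + 46.6)/7 = 43.6000
Σ_{t=1}^{6}(y_t−ȳ)(y_{t+1}−ȳ) = -134.3500
γ_1 = -134.3500 / 7 = -19.193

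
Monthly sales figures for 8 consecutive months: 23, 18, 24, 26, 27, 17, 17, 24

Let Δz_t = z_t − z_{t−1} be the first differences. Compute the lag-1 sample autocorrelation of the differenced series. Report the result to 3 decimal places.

First differences Δz: -5, 6, 2, 1, -10, 0, 7
Mean of differences = 0.1429
Numerator Σ(Δz_t−Δz̄)(Δz_{t+1}−Δz̄) = -25.8776
Denominator Σ(Δz_t−Δz̄)² = 214.8571
r_1(Δz) = -25.8776 / 214.8571 = -0.120

-0.120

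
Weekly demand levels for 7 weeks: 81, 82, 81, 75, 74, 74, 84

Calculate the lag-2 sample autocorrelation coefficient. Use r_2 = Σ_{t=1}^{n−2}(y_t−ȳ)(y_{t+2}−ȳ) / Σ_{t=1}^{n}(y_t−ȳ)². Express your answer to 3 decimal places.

Mean ȳ = (81 + 82 + 81 + 75 + 74 + 74 + 84)/7 = 78.7143
Σ(y_t−ȳ)(y_{t+2}−ȳ) = (5.2245) + (-12.2041) + (-10.7755) + (17.5102) + (-24.9184) = -25.1633
Denominator Σ(y_t−ȳ)² = 107.4286
r_2 = -25.1633 / 107.4286 = -0.234

-0.234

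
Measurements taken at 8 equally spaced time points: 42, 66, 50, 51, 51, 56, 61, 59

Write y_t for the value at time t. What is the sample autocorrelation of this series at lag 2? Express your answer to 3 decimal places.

0.026

Mean ȳ = (42 + 66 + 50 + 51 + 51 + 56 + 61 + 59)/8 = 54.5000
Deviations from mean: -12.5000, 11.5000, -4.5000, -3.5000, -3.5000, 1.5000, 6.5000, 4.5000
Σ(y_t−ȳ)(y_{t+2}−ȳ) = (56.2500) + (-40.2500) + (15.7500) + (-5.2500) + (-22.7500) + (6.7500) = 10.5000
Denominator Σ(y_t−ȳ)² = 398.0000
r_2 = 10.5000 / 398.0000 = 0.026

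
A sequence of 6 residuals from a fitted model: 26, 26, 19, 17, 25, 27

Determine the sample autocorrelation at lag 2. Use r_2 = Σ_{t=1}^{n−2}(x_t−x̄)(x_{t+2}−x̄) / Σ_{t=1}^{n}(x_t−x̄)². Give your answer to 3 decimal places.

Mean x̄ = (26 + 26 + 19 + 17 + 25 + 27)/6 = 23.3333
Deviations from mean: 2.6667, 2.6667, -4.3333, -6.3333, 1.6667, 3.6667
Σ(x_t−x̄)(x_{t+2}−x̄) = (-11.5556) + (-16.8889) + (-7.2222) + (-23.2222) = -58.8889
Denominator Σ(x_t−x̄)² = 89.3333
r_2 = -58.8889 / 89.3333 = -0.659

-0.659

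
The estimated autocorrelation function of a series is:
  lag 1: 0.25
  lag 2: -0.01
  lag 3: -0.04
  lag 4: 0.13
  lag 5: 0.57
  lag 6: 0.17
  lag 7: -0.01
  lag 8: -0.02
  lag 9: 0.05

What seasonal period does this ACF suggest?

The largest autocorrelation is r_5 = 0.57; the remaining lags stay at or below 0.25.
The dominant spike at lag 5 indicates a seasonal period of 5.

5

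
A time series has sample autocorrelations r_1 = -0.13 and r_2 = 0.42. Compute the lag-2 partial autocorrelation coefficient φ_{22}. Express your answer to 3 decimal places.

φ_{22} = (r_2 − r_1²) / (1 − r_1²)
r_1² = (-0.13)² = 0.0169
Numerator = 0.42 − 0.0169 = 0.4031; denominator = 1 − 0.0169 = 0.9831
φ_{22} = 0.4031 / 0.9831 = 0.410

0.410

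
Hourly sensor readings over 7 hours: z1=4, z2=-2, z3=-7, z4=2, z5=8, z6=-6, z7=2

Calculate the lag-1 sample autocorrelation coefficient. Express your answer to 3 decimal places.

-0.290

Mean z̄ = (4 − 2 − 7 + 2 + 8 − 6 + 2)/7 = 0.1429
Σ(z_t−z̄)(z_{t+1}−z̄) = (-8.2653) + (15.3061) + (-13.2653) + (14.5918) + (-48.2653) + (-11.4082) = -51.3061
Denominator Σ(z_t−z̄)² = 176.8571
r_1 = -51.3061 / 176.8571 = -0.290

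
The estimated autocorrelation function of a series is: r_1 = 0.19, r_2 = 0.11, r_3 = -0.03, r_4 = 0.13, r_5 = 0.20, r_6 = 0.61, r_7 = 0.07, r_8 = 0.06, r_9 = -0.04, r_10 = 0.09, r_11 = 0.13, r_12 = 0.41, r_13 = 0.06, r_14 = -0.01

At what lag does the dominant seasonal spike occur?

The largest autocorrelation is r_6 = 0.61, with a weaker echo at lag 12 (0.41); the remaining lags stay at or below 0.20.
The dominant spike at lag 6 indicates a seasonal period of 6.

6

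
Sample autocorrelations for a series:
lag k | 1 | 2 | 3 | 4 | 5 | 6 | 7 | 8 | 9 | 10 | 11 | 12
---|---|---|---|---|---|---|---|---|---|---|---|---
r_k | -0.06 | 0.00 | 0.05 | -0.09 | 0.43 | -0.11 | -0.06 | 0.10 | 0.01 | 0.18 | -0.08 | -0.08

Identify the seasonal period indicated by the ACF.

The largest autocorrelation is r_5 = 0.43, with a weaker echo at lag 10 (0.18); the remaining lags stay at or below 0.10.
The dominant spike at lag 5 indicates a seasonal period of 5.

5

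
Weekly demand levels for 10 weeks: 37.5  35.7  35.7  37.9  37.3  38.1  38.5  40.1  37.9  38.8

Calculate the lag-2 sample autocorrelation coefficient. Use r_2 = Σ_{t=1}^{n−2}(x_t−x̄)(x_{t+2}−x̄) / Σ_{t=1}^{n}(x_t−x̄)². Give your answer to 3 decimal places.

0.265

Mean x̄ = (37.5 + 35.7 + 35.7 + 37.9 + 37.3 + 38.1 + 38.5 + 40.1 + 37.9 + 38.8)/10 = 37.7500
Numerator Σ_{t=1}^{8}(x_t−x̄)(x_{t+2}−x̄) = 4.2450
Denominator Σ(x_t−x̄)² = 16.0250
r_2 = 4.2450 / 16.0250 = 0.265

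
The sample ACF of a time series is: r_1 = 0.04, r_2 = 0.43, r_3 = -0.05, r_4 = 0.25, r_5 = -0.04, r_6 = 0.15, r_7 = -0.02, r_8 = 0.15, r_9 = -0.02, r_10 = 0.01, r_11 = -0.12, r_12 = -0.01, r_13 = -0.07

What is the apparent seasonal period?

The largest autocorrelation is r_2 = 0.43, with weaker echoes at lags 4 (0.25), 6 (0.15) and 8 (0.15); the remaining lags stay at or below 0.04.
The dominant spike at lag 2 indicates a seasonal period of 2.

2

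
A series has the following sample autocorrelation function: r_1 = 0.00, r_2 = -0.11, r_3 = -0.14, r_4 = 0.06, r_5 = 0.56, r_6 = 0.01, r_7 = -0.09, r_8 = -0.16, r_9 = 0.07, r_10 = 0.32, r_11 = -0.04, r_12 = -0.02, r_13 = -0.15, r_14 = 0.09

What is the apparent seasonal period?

5

The largest autocorrelation is r_5 = 0.56, with a weaker echo at lag 10 (0.32); the remaining lags stay at or below 0.09.
The dominant spike at lag 5 indicates a seasonal period of 5.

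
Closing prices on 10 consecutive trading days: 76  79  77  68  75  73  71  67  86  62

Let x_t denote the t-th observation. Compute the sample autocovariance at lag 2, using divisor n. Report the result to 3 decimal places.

Mean x̄ = (76 + 79 + 77 + 68 + 75 + 73 + 71 + 67 + 86 + 62)/10 = 73.4000
Σ_{t=1}^{8}(x_t−x̄)(x_{t+2}−x̄) = 28.4800
γ_2 = 28.4800 / 10 = 2.848

2.848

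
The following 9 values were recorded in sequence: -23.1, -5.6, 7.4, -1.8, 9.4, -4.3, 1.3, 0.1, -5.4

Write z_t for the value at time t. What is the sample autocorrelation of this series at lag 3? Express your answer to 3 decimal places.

-0.044

Mean z̄ = (-23.1 − 5.6 + 7.4 − 1.8 + 9.4 − 4.3 + 1.3 + 0.1 − 5.4)/9 = -2.4444
Numerator Σ_{t=1}^{6}(z_t−z̄)(z_{t+3}−z̄) = -30.9193
Denominator Σ(z_t−z̄)² = 706.9022
r_3 = -30.9193 / 706.9022 = -0.044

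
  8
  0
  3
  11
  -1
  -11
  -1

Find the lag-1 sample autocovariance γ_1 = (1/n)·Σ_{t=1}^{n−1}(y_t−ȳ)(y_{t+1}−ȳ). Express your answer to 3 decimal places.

Mean ȳ = (8 + 0 + 3 + 11 − 1 − 11 − 1)/7 = 1.2857
Deviations: 6.7143, -1.2857, 1.7143, 9.7143, -2.2857, -12.2857, -2.2857
Σ_{t=1}^{6}(y_t−ȳ)(y_{t+1}−ȳ) = 39.7755
γ_1 = 39.7755 / 7 = 5.682

5.682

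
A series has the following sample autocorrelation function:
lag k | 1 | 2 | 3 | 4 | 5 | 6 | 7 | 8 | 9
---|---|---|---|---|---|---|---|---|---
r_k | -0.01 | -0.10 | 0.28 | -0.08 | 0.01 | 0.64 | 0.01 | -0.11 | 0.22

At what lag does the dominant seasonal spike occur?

6

The largest autocorrelation is r_6 = 0.64; the remaining lags stay at or below 0.28.
The dominant spike at lag 6 indicates a seasonal period of 6.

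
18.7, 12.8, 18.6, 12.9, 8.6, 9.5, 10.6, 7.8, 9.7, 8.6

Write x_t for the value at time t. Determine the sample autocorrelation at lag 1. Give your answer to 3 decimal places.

Mean x̄ = (18.7 + 12.8 + 18.6 + 12.9 + 8.6 + 9.5 + 10.6 + 7.8 + 9.7 + 8.6)/10 = 11.7800
Numerator Σ_{t=1}^{9}(x_t−x̄)(x_{t+1}−x̄) = 47.6216
Denominator Σ(x_t−x̄)² = 143.6760
r_1 = 47.6216 / 143.6760 = 0.331

0.331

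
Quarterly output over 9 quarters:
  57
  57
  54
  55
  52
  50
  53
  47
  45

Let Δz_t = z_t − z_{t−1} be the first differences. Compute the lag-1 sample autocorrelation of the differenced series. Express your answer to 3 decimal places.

-0.542

First differences Δz: 0, -3, 1, -3, -2, 3, -6, -2
Mean of differences = -1.5000
Numerator Σ(Δz_t−Δz̄)(Δz_{t+1}−Δz̄) = -29.2500
Denominator Σ(Δz_t−Δz̄)² = 54.0000
r_1(Δz) = -29.2500 / 54.0000 = -0.542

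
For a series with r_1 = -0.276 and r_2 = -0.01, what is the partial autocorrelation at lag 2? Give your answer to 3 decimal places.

-0.093

φ_{22} = (r_2 − r_1²) / (1 − r_1²)
r_1² = (-0.276)² = 0.076176
Numerator = -0.01 − 0.0762 = -0.0862; denominator = 1 − 0.0762 = 0.9238
φ_{22} = -0.0862 / 0.9238 = -0.093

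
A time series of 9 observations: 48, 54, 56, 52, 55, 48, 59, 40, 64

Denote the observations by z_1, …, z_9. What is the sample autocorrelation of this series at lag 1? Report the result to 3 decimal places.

-0.688

Mean z̄ = (48 + 54 + 56 + 52 + 55 + 48 + 59 + 40 + 64)/9 = 52.8889
Numerator Σ_{t=1}^{8}(z_t−z̄)(z_{t+1}−z̄) = -268.7901
Denominator Σ(z_t−z̄)² = 390.8889
r_1 = -268.7901 / 390.8889 = -0.688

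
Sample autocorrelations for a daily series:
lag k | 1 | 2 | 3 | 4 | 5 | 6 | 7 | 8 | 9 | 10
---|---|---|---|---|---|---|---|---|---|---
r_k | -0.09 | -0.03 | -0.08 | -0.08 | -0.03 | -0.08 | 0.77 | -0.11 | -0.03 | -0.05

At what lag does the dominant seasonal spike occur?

The largest autocorrelation is r_7 = 0.77; the remaining lags stay at or below -0.03.
The dominant spike at lag 7 indicates a seasonal period of 7.

7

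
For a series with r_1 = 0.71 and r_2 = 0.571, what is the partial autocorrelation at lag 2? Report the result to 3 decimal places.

0.135

φ_{22} = (r_2 − r_1²) / (1 − r_1²)
r_1² = (0.71)² = 0.5041
Numerator = 0.571 − 0.5041 = 0.0669; denominator = 1 − 0.5041 = 0.4959
φ_{22} = 0.0669 / 0.4959 = 0.135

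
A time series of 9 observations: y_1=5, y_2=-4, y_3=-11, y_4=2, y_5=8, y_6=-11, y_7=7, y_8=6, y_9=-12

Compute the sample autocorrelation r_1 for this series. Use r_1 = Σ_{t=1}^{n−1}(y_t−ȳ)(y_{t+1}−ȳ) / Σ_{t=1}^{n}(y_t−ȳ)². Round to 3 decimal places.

-0.319

Mean ȳ = (5 − 4 − 11 + 2 + 8 − 11 + 7 + 6 − 12)/9 = -1.1111
Numerator Σ_{t=1}^{8}(y_t−ȳ)(y_{t+1}−ȳ) = -181.5679
Denominator Σ(y_t−ȳ)² = 568.8889
r_1 = -181.5679 / 568.8889 = -0.319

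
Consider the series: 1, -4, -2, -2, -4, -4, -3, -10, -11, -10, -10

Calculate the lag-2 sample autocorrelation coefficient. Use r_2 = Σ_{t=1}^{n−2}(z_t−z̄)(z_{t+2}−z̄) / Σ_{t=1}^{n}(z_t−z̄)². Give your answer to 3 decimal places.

0.389

Mean z̄ = (1 − 4 − 2 − 2 − 4 − 4 − 3 − 10 − 11 − 10 − 10)/11 = -5.3636
Numerator Σ_{t=1}^{9}(z_t−z̄)(z_{t+2}−z̄) = 66.3719
Denominator Σ(z_t−z̄)² = 170.5455
r_2 = 66.3719 / 170.5455 = 0.389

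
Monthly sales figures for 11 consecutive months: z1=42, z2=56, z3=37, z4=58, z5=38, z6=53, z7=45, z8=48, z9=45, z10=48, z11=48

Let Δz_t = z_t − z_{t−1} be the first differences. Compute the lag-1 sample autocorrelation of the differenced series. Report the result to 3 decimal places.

-0.902

First differences Δz: 14, -19, 21, -20, 15, -8, 3, -3, 3, 0
Mean of differences = 0.6000
Numerator Σ(Δz_t−Δz̄)(Δz_{t+1}−Δz̄) = -1542.5600
Denominator Σ(Δz_t−Δz̄)² = 1710.4000
r_1(Δz) = -1542.5600 / 1710.4000 = -0.902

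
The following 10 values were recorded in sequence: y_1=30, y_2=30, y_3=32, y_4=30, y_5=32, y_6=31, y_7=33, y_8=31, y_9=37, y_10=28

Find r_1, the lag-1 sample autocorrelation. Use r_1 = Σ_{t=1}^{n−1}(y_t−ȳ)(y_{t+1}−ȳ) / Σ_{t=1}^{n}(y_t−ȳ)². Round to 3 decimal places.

Mean ȳ = (30 + 30 + 32 + 30 + 32 + 31 + 33 + 31 + 37 + 28)/10 = 31.4000
Numerator Σ_{t=1}^{9}(y_t−ȳ)(y_{t+1}−ȳ) = -23.3600
Denominator Σ(y_t−ȳ)² = 52.4000
r_1 = -23.3600 / 52.4000 = -0.446

-0.446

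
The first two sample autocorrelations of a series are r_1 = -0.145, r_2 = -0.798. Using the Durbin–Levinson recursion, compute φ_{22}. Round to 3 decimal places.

-0.837

φ_{22} = (r_2 − r_1²) / (1 − r_1²)
r_1² = (-0.145)² = 0.021025
Numerator = -0.798 − 0.0210 = -0.8190; denominator = 1 − 0.0210 = 0.9790
φ_{22} = -0.8190 / 0.9790 = -0.837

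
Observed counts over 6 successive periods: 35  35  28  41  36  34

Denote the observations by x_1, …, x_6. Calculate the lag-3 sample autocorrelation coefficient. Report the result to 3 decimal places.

Mean x̄ = (35 + 35 + 28 + 41 + 36 + 34)/6 = 34.8333
Deviations from mean: 0.1667, 0.1667, -6.8333, 6.1667, 1.1667, -0.8333
Σ(x_t−x̄)(x_{t+3}−x̄) = (1.0278) + (0.1944) + (5.6944) = 6.9167
Denominator Σ(x_t−x̄)² = 86.8333
r_3 = 6.9167 / 86.8333 = 0.080

0.080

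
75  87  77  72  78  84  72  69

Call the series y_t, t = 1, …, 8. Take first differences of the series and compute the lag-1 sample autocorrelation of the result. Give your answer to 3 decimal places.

-0.232

First differences Δy: 12, -10, -5, 6, 6, -12, -3
Mean of differences = -0.8571
Numerator Σ(Δy_t−Δȳ)(Δy_{t+1}−Δȳ) = -113.5918
Denominator Σ(Δy_t−Δȳ)² = 488.8571
r_1(Δy) = -113.5918 / 488.8571 = -0.232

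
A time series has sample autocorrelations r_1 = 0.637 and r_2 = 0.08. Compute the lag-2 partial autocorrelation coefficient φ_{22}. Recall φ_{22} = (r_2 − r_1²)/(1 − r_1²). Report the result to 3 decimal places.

-0.548

φ_{22} = (r_2 − r_1²) / (1 − r_1²)
r_1² = (0.637)² = 0.405769
Numerator = 0.08 − 0.4058 = -0.3258; denominator = 1 − 0.4058 = 0.5942
φ_{22} = -0.3258 / 0.5942 = -0.548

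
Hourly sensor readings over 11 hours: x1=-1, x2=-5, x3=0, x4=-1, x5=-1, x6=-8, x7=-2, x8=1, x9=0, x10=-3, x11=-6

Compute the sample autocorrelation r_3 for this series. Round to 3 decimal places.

-0.444

Mean x̄ = (-1 − 5 + 0 − 1 − 1 − 8 − 2 + 1 + 0 − 3 − 6)/11 = -2.3636
Numerator Σ_{t=1}^{8}(x_t−x̄)(x_{t+3}−x̄) = -35.7603
Denominator Σ(x_t−x̄)² = 80.5455
r_3 = -35.7603 / 80.5455 = -0.444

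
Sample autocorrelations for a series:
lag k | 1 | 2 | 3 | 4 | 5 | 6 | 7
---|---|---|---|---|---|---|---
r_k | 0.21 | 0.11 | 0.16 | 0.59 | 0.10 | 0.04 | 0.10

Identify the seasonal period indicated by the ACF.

The largest autocorrelation is r_4 = 0.59; the remaining lags stay at or below 0.21. The elevated value at lag 1 (0.21), dropping to 0.11 at lag 2, reflects decaying short-term dependence rather than seasonality.
The dominant spike at lag 4 indicates a seasonal period of 4.

4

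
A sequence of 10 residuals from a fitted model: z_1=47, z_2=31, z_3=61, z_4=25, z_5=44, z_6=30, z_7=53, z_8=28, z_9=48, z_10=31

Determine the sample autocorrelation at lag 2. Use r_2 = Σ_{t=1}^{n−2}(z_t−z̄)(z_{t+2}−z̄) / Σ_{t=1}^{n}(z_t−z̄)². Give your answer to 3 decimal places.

Mean z̄ = (47 + 31 + 61 + 25 + 44 + 30 + 53 + 28 + 48 + 31)/10 = 39.8000
Numerator Σ_{t=1}^{8}(z_t−z̄)(z_{t+2}−z̄) = 900.1200
Denominator Σ(z_t−z̄)² = 1369.6000
r_2 = 900.1200 / 1369.6000 = 0.657

0.657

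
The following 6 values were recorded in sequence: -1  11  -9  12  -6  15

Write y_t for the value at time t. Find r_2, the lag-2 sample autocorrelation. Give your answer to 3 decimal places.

0.639

Mean ȳ = (-1 + 11 − 9 + 12 − 6 + 15)/6 = 3.6667
Deviations from mean: -4.6667, 7.3333, -12.6667, 8.3333, -9.6667, 11.3333
Σ(y_t−ȳ)(y_{t+2}−ȳ) = (59.1111) + (61.1111) + (122.4444) + (94.4444) = 337.1111
Denominator Σ(y_t−ȳ)² = 527.3333
r_2 = 337.1111 / 527.3333 = 0.639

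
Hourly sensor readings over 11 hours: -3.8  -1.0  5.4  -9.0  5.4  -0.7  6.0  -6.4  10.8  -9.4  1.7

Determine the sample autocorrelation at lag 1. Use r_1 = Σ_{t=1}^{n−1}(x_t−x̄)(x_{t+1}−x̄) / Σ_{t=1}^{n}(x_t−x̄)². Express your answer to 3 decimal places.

Mean x̄ = (-3.8 − 1.0 + 5.4 − 9.0 + 5.4 − 0.7 + 6.0 − 6.4 + 10.8 − 9.4 + 1.7)/11 = -0.0909
Numerator Σ_{t=1}^{10}(x_t−x̄)(x_{t+1}−x̄) = -331.7083
Denominator Σ(x_t−x̄)² = 440.0091
r_1 = -331.7083 / 440.0091 = -0.754

-0.754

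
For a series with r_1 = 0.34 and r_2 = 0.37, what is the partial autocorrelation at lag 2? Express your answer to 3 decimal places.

0.288

φ_{22} = (r_2 − r_1²) / (1 − r_1²)
r_1² = (0.34)² = 0.1156
Numerator = 0.37 − 0.1156 = 0.2544; denominator = 1 − 0.1156 = 0.8844
φ_{22} = 0.2544 / 0.8844 = 0.288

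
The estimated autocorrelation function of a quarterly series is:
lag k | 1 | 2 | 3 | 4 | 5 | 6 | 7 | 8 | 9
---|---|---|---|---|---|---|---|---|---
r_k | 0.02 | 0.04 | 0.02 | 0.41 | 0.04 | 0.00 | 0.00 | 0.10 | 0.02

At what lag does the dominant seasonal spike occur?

The largest autocorrelation is r_4 = 0.41; the remaining lags stay at or below 0.10.
The dominant spike at lag 4 indicates a seasonal period of 4.

4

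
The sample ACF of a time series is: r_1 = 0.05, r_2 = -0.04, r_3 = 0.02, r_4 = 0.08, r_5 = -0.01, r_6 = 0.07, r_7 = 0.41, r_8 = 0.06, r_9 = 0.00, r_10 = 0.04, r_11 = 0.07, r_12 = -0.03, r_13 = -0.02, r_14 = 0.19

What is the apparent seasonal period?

7

The largest autocorrelation is r_7 = 0.41, with a weaker echo at lag 14 (0.19); the remaining lags stay at or below 0.08.
The dominant spike at lag 7 indicates a seasonal period of 7.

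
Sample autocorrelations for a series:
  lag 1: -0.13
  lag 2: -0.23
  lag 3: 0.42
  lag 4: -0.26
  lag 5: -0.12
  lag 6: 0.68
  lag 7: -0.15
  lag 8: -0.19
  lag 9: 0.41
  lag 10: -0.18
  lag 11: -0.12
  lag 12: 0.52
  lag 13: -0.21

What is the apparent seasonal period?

The largest autocorrelation is r_6 = 0.68, with a weaker echo at lag 12 (0.52); the remaining lags stay at or below 0.42.
The dominant spike at lag 6 indicates a seasonal period of 6.

6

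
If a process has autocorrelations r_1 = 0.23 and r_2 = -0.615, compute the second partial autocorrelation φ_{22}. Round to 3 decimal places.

-0.705

φ_{22} = (r_2 − r_1²) / (1 − r_1²)
r_1² = (0.23)² = 0.0529
Numerator = -0.615 − 0.0529 = -0.6679; denominator = 1 − 0.0529 = 0.9471
φ_{22} = -0.6679 / 0.9471 = -0.705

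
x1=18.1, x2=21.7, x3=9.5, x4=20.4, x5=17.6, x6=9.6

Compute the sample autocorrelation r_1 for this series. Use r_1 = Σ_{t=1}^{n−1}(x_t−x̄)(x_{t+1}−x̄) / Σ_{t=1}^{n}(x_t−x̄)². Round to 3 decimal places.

-0.407

Mean x̄ = (18.1 + 21.7 + 9.5 + 20.4 + 17.6 + 9.6)/6 = 16.1500
Deviations from mean: 1.9500, 5.5500, -6.6500, 4.2500, 1.4500, -6.5500
Numerator Σ_{t=1}^{5}(x_t−x̄)(x_{t+1}−x̄) = -57.6825
Denominator Σ(x_t−x̄)² = 141.8950
r_1 = -57.6825 / 141.8950 = -0.407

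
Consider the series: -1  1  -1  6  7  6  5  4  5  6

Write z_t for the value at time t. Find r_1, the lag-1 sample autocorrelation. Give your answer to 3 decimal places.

Mean z̄ = (-1 + 1 − 1 + 6 + 7 + 6 + 5 + 4 + 5 + 6)/10 = 3.8000
Numerator Σ_{t=1}^{9}(z_t−z̄)(z_{t+1}−z̄) = 36.1600
Denominator Σ(z_t−z̄)² = 81.6000
r_1 = 36.1600 / 81.6000 = 0.443

0.443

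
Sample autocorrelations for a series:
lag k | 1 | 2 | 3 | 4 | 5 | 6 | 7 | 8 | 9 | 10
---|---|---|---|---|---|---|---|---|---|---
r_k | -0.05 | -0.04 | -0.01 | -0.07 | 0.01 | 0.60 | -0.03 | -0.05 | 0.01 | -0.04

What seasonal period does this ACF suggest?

6

The largest autocorrelation is r_6 = 0.60; the remaining lags stay at or below 0.01.
The dominant spike at lag 6 indicates a seasonal period of 6.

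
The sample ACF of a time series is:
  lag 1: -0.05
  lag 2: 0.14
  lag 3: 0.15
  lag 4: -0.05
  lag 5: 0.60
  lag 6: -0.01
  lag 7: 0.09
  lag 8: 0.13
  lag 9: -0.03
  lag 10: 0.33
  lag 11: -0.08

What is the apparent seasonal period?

5

The largest autocorrelation is r_5 = 0.60, with a weaker echo at lag 10 (0.33); the remaining lags stay at or below 0.15.
The dominant spike at lag 5 indicates a seasonal period of 5.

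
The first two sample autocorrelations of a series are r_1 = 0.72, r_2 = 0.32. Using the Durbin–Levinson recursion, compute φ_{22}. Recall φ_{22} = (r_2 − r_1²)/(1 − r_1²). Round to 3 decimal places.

-0.412

φ_{22} = (r_2 − r_1²) / (1 − r_1²)
r_1² = (0.72)² = 0.5184
Numerator = 0.32 − 0.5184 = -0.1984; denominator = 1 − 0.5184 = 0.4816
φ_{22} = -0.1984 / 0.4816 = -0.412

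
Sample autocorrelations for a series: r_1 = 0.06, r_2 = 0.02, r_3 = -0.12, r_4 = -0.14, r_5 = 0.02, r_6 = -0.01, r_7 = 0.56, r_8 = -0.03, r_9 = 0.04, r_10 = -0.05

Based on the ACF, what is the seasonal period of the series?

7

The largest autocorrelation is r_7 = 0.56; the remaining lags stay at or below 0.06.
The dominant spike at lag 7 indicates a seasonal period of 7.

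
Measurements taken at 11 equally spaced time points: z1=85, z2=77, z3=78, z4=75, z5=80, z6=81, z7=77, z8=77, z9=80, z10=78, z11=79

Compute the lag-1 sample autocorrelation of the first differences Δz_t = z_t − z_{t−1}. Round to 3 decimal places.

First differences Δz: -8, 1, -3, 5, 1, -4, 0, 3, -2, 1
Mean of differences = -0.6000
Numerator Σ(Δz_t−Δz̄)(Δz_{t+1}−Δz̄) = -32.7600
Denominator Σ(Δz_t−Δz̄)² = 126.4000
r_1(Δz) = -32.7600 / 126.4000 = -0.259

-0.259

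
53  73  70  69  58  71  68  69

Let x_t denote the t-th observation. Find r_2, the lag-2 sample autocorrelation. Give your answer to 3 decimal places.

Mean x̄ = (53 + 73 + 70 + 69 + 58 + 71 + 68 + 69)/8 = 66.3750
Numerator Σ_{t=1}^{6}(x_t−x̄)(x_{t+2}−x̄) = -50.7813
Denominator Σ(x_t−x̄)² = 343.8750
r_2 = -50.7813 / 343.8750 = -0.148

-0.148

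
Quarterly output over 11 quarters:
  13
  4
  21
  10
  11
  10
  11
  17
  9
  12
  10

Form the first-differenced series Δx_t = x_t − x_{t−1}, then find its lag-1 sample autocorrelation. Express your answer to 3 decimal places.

First differences Δx: -9, 17, -11, 1, -1, 1, 6, -8, 3, -2
Mean of differences = -0.3000
Numerator Σ(Δx_t−Δx̄)(Δx_{t+1}−Δx̄) = -422.6900
Denominator Σ(Δx_t−Δx̄)² = 606.1000
r_1(Δx) = -422.6900 / 606.1000 = -0.697

-0.697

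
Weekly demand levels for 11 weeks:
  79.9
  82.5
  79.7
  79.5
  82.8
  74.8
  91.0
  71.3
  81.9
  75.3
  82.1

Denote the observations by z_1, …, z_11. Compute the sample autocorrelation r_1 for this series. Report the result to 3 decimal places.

Mean z̄ = (79.9 + 82.5 + 79.7 + 79.5 + 82.8 + 74.8 + 91.0 + 71.3 + 81.9 + 75.3 + 82.1)/11 = 80.0727
Numerator Σ_{t=1}^{10}(z_t−z̄)(z_{t+1}−z̄) = -204.9580
Denominator Σ(z_t−z̄)² = 268.2218
r_1 = -204.9580 / 268.2218 = -0.764

-0.764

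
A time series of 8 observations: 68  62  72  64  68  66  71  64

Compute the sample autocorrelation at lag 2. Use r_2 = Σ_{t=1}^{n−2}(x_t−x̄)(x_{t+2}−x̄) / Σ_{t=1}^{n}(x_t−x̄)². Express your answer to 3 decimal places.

0.405

Mean x̄ = (68 + 62 + 72 + 64 + 68 + 66 + 71 + 64)/8 = 66.8750
Deviations from mean: 1.1250, -4.8750, 5.1250, -2.8750, 1.1250, -0.8750, 4.1250, -2.8750
Σ(x_t−x̄)(x_{t+2}−x̄) = (5.7656) + (14.0156) + (5.7656) + (2.5156) + (4.6406) + (2.5156) = 35.2188
Denominator Σ(x_t−x̄)² = 86.8750
r_2 = 35.2188 / 86.8750 = 0.405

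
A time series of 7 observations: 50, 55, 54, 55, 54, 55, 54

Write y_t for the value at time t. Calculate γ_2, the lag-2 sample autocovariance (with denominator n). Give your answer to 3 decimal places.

Mean ȳ = (50 + 55 + 54 + 55 + 54 + 55 + 54)/7 = 53.8571
Σ_{t=1}^{5}(y_t−ȳ)(y_{t+2}−ȳ) = 2.1020
γ_2 = 2.1020 / 7 = 0.300

0.300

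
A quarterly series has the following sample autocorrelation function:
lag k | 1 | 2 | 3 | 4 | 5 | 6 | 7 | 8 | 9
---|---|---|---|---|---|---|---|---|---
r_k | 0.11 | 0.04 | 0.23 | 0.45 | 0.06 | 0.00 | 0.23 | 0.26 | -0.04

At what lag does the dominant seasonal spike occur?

The largest autocorrelation is r_4 = 0.45, with a weaker echo at lag 8 (0.26); the remaining lags stay at or below 0.23.
The dominant spike at lag 4 indicates a seasonal period of 4.

4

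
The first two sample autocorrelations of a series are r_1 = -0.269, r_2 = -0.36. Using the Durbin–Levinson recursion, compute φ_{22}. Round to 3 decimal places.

φ_{22} = (r_2 − r_1²) / (1 − r_1²)
r_1² = (-0.269)² = 0.072361
Numerator = -0.36 − 0.0724 = -0.4324; denominator = 1 − 0.0724 = 0.9276
φ_{22} = -0.4324 / 0.9276 = -0.466

-0.466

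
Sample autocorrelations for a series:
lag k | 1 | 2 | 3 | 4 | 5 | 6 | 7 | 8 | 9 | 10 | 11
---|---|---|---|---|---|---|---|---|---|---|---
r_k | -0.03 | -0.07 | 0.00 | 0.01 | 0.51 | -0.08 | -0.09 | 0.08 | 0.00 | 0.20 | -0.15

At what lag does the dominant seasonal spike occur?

The largest autocorrelation is r_5 = 0.51, with a weaker echo at lag 10 (0.20); the remaining lags stay at or below 0.08.
The dominant spike at lag 5 indicates a seasonal period of 5.

5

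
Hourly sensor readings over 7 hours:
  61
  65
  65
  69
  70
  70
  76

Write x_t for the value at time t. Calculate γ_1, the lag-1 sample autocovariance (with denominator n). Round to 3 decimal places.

Mean x̄ = (61 + 65 + 65 + 69 + 70 + 70 + 76)/7 = 68.0000
Deviations: -7.0000, -3.0000, -3.0000, 1.0000, 2.0000, 2.0000, 8.0000
Σ_{t=1}^{6}(x_t−x̄)(x_{t+1}−x̄) = 49.0000
γ_1 = 49.0000 / 7 = 7.000

7.000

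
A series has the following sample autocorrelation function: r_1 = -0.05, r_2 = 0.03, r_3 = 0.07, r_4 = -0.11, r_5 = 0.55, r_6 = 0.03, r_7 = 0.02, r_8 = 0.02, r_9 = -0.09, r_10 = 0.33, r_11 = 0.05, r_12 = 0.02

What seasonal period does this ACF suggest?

5

The largest autocorrelation is r_5 = 0.55, with a weaker echo at lag 10 (0.33); the remaining lags stay at or below 0.07.
The dominant spike at lag 5 indicates a seasonal period of 5.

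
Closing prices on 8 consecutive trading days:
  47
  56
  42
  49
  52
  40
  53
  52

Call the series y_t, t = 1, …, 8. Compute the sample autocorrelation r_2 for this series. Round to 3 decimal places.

Mean ȳ = (47 + 56 + 42 + 49 + 52 + 40 + 53 + 52)/8 = 48.8750
Deviations from mean: -1.8750, 7.1250, -6.8750, 0.1250, 3.1250, -8.8750, 4.1250, 3.1250
Numerator Σ_{t=1}^{6}(y_t−ȳ)(y_{t+2}−ȳ) = -23.6563
Denominator Σ(y_t−ȳ)² = 216.8750
r_2 = -23.6563 / 216.8750 = -0.109

-0.109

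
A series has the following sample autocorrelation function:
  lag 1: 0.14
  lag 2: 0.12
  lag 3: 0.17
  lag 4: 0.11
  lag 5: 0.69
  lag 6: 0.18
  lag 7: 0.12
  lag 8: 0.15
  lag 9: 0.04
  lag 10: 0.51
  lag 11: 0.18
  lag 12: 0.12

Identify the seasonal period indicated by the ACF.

5

The largest autocorrelation is r_5 = 0.69, with a weaker echo at lag 10 (0.51); the remaining lags stay at or below 0.18.
The dominant spike at lag 5 indicates a seasonal period of 5.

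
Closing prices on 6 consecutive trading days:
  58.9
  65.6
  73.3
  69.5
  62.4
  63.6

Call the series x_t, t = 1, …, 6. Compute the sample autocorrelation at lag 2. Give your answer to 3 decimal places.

-0.625

Mean x̄ = (58.9 + 65.6 + 73.3 + 69.5 + 62.4 + 63.6)/6 = 65.5500
Deviations from mean: -6.6500, 0.0500, 7.7500, 3.9500, -3.1500, -1.9500
Numerator Σ_{t=1}^{4}(x_t−x̄)(x_{t+2}−x̄) = -83.4550
Denominator Σ(x_t−x̄)² = 133.6150
r_2 = -83.4550 / 133.6150 = -0.625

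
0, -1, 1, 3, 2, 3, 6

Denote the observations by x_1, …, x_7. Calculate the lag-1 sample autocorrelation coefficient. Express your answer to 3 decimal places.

Mean x̄ = (0 − 1 + 1 + 3 + 2 + 3 + 6)/7 = 2.0000
Deviations from mean: -2.0000, -3.0000, -1.0000, 1.0000, 0.0000, 1.0000, 4.0000
Σ(x_t−x̄)(x_{t+1}−x̄) = (6.0000) + (3.0000) + (-1.0000) + (0.0000) + (0.0000) + (4.0000) = 12.0000
Denominator Σ(x_t−x̄)² = 32.0000
r_1 = 12.0000 / 32.0000 = 0.375

0.375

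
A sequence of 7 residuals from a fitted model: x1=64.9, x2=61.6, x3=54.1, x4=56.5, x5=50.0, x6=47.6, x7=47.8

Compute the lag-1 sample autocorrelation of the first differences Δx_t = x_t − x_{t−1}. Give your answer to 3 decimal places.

First differences Δx: -3.3, -7.5, 2.4, -6.5, -2.4, 0.2
Mean of differences = -2.8500
Numerator Σ(Δx_t−Δx̄)(Δx_{t+1}−Δx̄) = -41.7525
Denominator Σ(Δx_t−Δx̄)² = 72.2150
r_1(Δx) = -41.7525 / 72.2150 = -0.578

-0.578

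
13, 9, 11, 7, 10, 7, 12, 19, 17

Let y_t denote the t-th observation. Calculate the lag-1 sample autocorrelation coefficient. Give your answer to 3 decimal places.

Mean ȳ = (13 + 9 + 11 + 7 + 10 + 7 + 12 + 19 + 17)/9 = 11.6667
Numerator Σ_{t=1}^{8}(y_t−ȳ)(y_{t+1}−ȳ) = 56.8889
Denominator Σ(y_t−ȳ)² = 138.0000
r_1 = 56.8889 / 138.0000 = 0.412

0.412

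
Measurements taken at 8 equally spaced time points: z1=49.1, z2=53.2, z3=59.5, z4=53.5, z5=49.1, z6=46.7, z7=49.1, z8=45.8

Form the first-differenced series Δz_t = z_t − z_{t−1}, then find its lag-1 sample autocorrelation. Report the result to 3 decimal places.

First differences Δz: 4.1, 6.3, -6.0, -4.4, -2.4, 2.4, -3.3
Mean of differences = -0.4714
Numerator Σ(Δz_t−Δz̄)(Δz_{t+1}−Δz̄) = 9.1549
Denominator Σ(Δz_t−Δz̄)² = 132.7143
r_1(Δz) = 9.1549 / 132.7143 = 0.069

0.069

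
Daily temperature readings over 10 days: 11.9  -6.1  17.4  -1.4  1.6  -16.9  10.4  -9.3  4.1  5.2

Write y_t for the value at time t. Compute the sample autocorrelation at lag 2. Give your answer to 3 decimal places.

0.434

Mean ȳ = (11.9 − 6.1 + 17.4 − 1.4 + 1.6 − 16.9 + 10.4 − 9.3 + 4.1 + 5.2)/10 = 1.6900
Numerator Σ_{t=1}^{8}(y_t−ȳ)(y_{t+2}−ȳ) = 426.4358
Denominator Σ(y_t−ȳ)² = 981.6490
r_2 = 426.4358 / 981.6490 = 0.434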